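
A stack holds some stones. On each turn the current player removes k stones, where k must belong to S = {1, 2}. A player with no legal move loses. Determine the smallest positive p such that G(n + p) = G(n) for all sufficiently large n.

G(0) = 0
G(1) = mex{0} = 1
G(2) = mex{1,0} = 2
G(3) = mex{2,1} = 0
G(4) = mex{0,2} = 1
G(5) = mex{1,0} = 2
G(6) = mex{2,1} = 0
G(7) = mex{0,2} = 1
G(8) = mex{1,0} = 2
G(9) = mex{2,1} = 0
G(10) = mex{0,2} = 1
G(11) = mex{1,0} = 2
G(12) = mex{2,1} = 0
G(13) = mex{0,2} = 1
G(14) = mex{1,0} = 2
G(n+3) = G(n) holds for n = 0,…,1 (a full window of length max(S) = 2), so the sequence is purely periodic with period 3.

3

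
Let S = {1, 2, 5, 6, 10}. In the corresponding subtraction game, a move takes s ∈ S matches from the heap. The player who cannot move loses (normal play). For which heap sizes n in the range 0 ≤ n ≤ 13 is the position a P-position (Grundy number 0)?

G(0) = 0
G(1) = mex{0} = 1
G(2) = mex{1,0} = 2
G(3) = mex{2,1} = 0
G(4) = mex{0,2} = 1
G(5) = mex{1,0,0} = 2
G(6) = mex{2,1,1,0} = 3
G(7) = mex{3,2,2,1} = 0
G(8) = mex{0,3,0,2} = 1
G(9) = mex{1,0,1,0} = 2
G(10) = mex{2,1,2,1,0} = 3
G(11) = mex{3,2,3,2,1} = 0
G(12) = mex{0,3,0,3,2} = 1
G(13) = mex{1,0,1,0,0} = 2
P-positions are exactly the n with G(n) = 0.

0, 3, 7, 11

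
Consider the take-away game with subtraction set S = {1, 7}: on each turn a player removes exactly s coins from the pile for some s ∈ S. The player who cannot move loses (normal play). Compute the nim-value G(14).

n :  0  1  2  3  4  5  6  7  8  9 10 11 12 13 14
G :  0  1  0  1  0  1  0  1  0  1  0  1  0  1  0

0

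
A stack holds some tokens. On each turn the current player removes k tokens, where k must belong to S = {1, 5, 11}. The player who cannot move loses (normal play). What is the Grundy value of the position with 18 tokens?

G(0) = 0
G(1) = mex{0} = 1
G(2) = mex{1} = 0
G(3) = mex{0} = 1
G(4) = mex{1} = 0
G(5) = mex{0,0} = 1
G(6) = mex{1,1} = 0
G(7) = mex{0,0} = 1
G(8) = mex{1,1} = 0
G(9) = mex{0,0} = 1
G(10) = mex{1,1} = 0
G(11) = mex{0,0,0} = 1
G(12) = mex{1,1,1} = 0
G(13) = mex{0,0,0} = 1
G(14) = mex{1,1,1} = 0
G(15) = mex{0,0,0} = 1
G(16) = mex{1,1,1} = 0
G(17) = mex{0,0,0} = 1
G(18) = mex{1,1,1} = 0

0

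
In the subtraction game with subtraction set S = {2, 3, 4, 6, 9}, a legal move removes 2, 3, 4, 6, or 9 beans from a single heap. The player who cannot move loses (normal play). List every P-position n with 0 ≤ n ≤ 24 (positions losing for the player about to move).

0, 1, 8, 13, 18, 23

G(0) = 0
G(1) = mex{} = 0
G(2) = mex{0} = 1
G(3) = mex{0,0} = 1
G(4) = mex{1,0,0} = 2
G(5) = mex{1,1,0} = 2
G(6) = mex{2,1,1,0} = 3
G(7) = mex{2,2,1,0} = 3
G(8) = mex{3,2,2,1} = 0
G(9) = mex{3,3,2,1,0} = 4
G(10) = mex{0,3,3,2,0} = 1
G(11) = mex{4,0,3,2,1} = 5
G(12) = mex{1,4,0,3,1} = 2
G(13) = mex{5,1,4,3,2} = 0
G(14) = mex{2,5,1,0,2} = 3
G(15) = mex{0,2,5,4,3} = 1
G(16) = mex{3,0,2,1,3} = 4
G(17) = mex{1,3,0,5,0} = 2
G(18) = mex{4,1,3,2,4} = 0
G(19) = mex{2,4,1,0,1} = 3
G(20) = mex{0,2,4,3,5} = 1
G(21) = mex{3,0,2,1,2} = 4
G(22) = mex{1,3,0,4,0} = 2
G(23) = mex{4,1,3,2,3} = 0
G(24) = mex{2,4,1,0,1} = 3
P-positions are exactly the n with G(n) = 0.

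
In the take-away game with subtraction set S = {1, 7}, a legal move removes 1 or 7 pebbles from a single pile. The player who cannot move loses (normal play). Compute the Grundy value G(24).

n :  0  1  2  3  4  5  6  7  8  9 10 11 12 13 14 15 16 17 18 19 20 21 22 23 24
G :  0  1  0  1  0  1  0  1  0  1  0  1  0  1  0  1  0  1  0  1  0  1  0  1  0

0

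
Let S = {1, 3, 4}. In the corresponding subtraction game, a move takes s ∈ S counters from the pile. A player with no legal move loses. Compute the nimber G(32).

n :  0  1  2  3  4  5  6  7  8  9 10 11 12 13 14 15 16 17 18 19 20 21 22 23 24 25 26 27 28 29 30 31 32
G :  0  1  0  1  2  3  2  0  1  0  1  2  3  2  0  1  0  1  2  3  2  0  1  0  1  2  3  2  0  1  0  1  2

2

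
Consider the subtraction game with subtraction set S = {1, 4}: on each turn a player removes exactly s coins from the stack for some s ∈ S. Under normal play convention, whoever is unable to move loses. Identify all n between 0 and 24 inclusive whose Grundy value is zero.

0, 2, 5, 7, 10, 12, 15, 17, 20, 22

G(0) = 0
G(1) = mex{0} = 1
G(2) = mex{1} = 0
G(3) = mex{0} = 1
G(4) = mex{1,0} = 2
G(5) = mex{2,1} = 0
G(6) = mex{0,0} = 1
G(7) = mex{1,1} = 0
G(8) = mex{0,2} = 1
G(9) = mex{1,0} = 2
G(10) = mex{2,1} = 0
G(11) = mex{0,0} = 1
G(12) = mex{1,1} = 0
G(13) = mex{0,2} = 1
G(14) = mex{1,0} = 2
G(15) = mex{2,1} = 0
G(16) = mex{0,0} = 1
G(17) = mex{1,1} = 0
G(18) = mex{0,2} = 1
G(19) = mex{1,0} = 2
G(20) = mex{2,1} = 0
G(21) = mex{0,0} = 1
G(22) = mex{1,1} = 0
G(23) = mex{0,2} = 1
G(24) = mex{1,0} = 2
P-positions are exactly the n with G(n) = 0.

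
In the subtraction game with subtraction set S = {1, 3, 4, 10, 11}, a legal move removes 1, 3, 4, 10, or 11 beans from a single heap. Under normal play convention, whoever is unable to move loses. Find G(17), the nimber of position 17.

G(0) = 0
G(1) = mex{0} = 1
G(2) = mex{1} = 0
G(3) = mex{0,0} = 1
G(4) = mex{1,1,0} = 2
G(5) = mex{2,0,1} = 3
G(6) = mex{3,1,0} = 2
G(7) = mex{2,2,1} = 0
G(8) = mex{0,3,2} = 1
G(9) = mex{1,2,3} = 0
G(10) = mex{0,0,2,0} = 1
G(11) = mex{1,1,0,1,0} = 2
G(12) = mex{2,0,1,0,1} = 3
G(13) = mex{3,1,0,1,0} = 2
G(14) = mex{2,2,1,2,1} = 0
G(15) = mex{0,3,2,3,2} = 1
G(16) = mex{1,2,3,2,3} = 0
G(17) = mex{0,0,2,0,2} = 1

1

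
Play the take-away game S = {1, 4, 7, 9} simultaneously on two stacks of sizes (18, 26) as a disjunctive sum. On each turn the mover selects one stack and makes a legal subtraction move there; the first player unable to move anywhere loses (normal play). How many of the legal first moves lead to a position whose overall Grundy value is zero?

All stacks use S = {1, 4, 7, 9}:
G(0) = 0
G(1) = mex{0} = 1
G(2) = mex{1} = 0
G(3) = mex{0} = 1
G(4) = mex{1,0} = 2
G(5) = mex{2,1} = 0
G(6) = mex{0,0} = 1
G(7) = mex{1,1,0} = 2
G(8) = mex{2,2,1} = 0
G(9) = mex{0,0,0,0} = 1
G(10) = mex{1,1,1,1} = 0
G(11) = mex{0,2,2,0} = 1
G(12) = mex{1,0,0,1} = 2
G(13) = mex{2,1,1,2} = 0
G(14) = mex{0,0,2,0} = 1
G(15) = mex{1,1,0,1} = 2
G(16) = mex{2,2,1,2} = 0
G(17) = mex{0,0,0,0} = 1
G(18) = mex{1,1,1,1} = 0
G(19) = mex{0,2,2,0} = 1
G(20) = mex{1,0,0,1} = 2
G(21) = mex{2,1,1,2} = 0
G(22) = mex{0,0,2,0} = 1
G(23) = mex{1,1,0,1} = 2
G(24) = mex{2,2,1,2} = 0
G(25) = mex{0,0,0,0} = 1
G(26) = mex{1,1,1,1} = 0
Stack A: G(18) = 0.
Stack B: G(26) = 0.
Combined Grundy value = 0 ⊕ 0 = 0.
A winning move leaves total XOR = 0, i.e. changes one component's Grundy value g to g ⊕ X where X is the current total.
Stack A: target g' = 0⊕0 = 0, but every legal move changes the Grundy value (mex property), so 0 moves.
Stack B: target g' = 0⊕0 = 0, but every legal move changes the Grundy value (mex property), so 0 moves.

0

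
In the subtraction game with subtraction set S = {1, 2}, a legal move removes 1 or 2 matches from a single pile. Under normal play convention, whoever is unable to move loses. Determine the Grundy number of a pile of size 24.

G(0) = 0
G(1) = mex{0} = 1
G(2) = mex{1,0} = 2
G(3) = mex{2,1} = 0
G(4) = mex{0,2} = 1
G(5) = mex{1,0} = 2
G(6) = mex{2,1} = 0
G(7) = mex{0,2} = 1
G(8) = mex{1,0} = 2
G(9) = mex{2,1} = 0
G(10) = mex{0,2} = 1
G(11) = mex{1,0} = 2
G(12) = mex{2,1} = 0
G(13) = mex{0,2} = 1
G(14) = mex{1,0} = 2
G(15) = mex{2,1} = 0
G(16) = mex{0,2} = 1
G(17) = mex{1,0} = 2
G(18) = mex{2,1} = 0
G(19) = mex{0,2} = 1
G(20) = mex{1,0} = 2
G(21) = mex{2,1} = 0
G(22) = mex{0,2} = 1
G(23) = mex{1,0} = 2
G(24) = mex{2,1} = 0

0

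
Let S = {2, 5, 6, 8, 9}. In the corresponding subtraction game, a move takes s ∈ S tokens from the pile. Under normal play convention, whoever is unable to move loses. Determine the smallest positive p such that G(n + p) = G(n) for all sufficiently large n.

14

n :  0  1  2  3  4  5  6  7  8  9 10 11 12 13 14 15 16 17 18 19 20 21 22 23 24 25 26 27 28 29
G :  0  0  1  1  0  2  1  3  2  2  3  0  2  1  0  0  1  1  0  2  1  3  2  2  3  0  2  1  0  0
G(n+14) = G(n) holds for n = 0,…,8 (a full window of length max(S) = 9), so the sequence is purely periodic with period 14.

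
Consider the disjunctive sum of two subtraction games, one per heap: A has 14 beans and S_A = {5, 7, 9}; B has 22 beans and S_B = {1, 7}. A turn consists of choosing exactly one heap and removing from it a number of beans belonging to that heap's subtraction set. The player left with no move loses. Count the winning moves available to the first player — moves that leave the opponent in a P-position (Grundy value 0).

0

Heap A, S = {5, 7, 9}:
G(0) = 0
G(1) = mex{} = 0
G(2) = mex{} = 0
G(3) = mex{} = 0
G(4) = mex{} = 0
G(5) = mex{0} = 1
G(6) = mex{0} = 1
G(7) = mex{0,0} = 1
G(8) = mex{0,0} = 1
G(9) = mex{0,0,0} = 1
G(10) = mex{1,0,0} = 2
G(11) = mex{1,0,0} = 2
G(12) = mex{1,1,0} = 2
G(13) = mex{1,1,0} = 2
G(14) = mex{1,1,1} = 0
G_A(14) = 0.
Heap B, S = {1, 7}:
G(0) = 0
G(1) = mex{0} = 1
G(2) = mex{1} = 0
G(3) = mex{0} = 1
G(4) = mex{1} = 0
G(5) = mex{0} = 1
G(6) = mex{1} = 0
G(7) = mex{0,0} = 1
G(8) = mex{1,1} = 0
G(9) = mex{0,0} = 1
G(10) = mex{1,1} = 0
G(11) = mex{0,0} = 1
G(12) = mex{1,1} = 0
G(13) = mex{0,0} = 1
G(14) = mex{1,1} = 0
G(15) = mex{0,0} = 1
G(16) = mex{1,1} = 0
G(17) = mex{0,0} = 1
G(18) = mex{1,1} = 0
G(19) = mex{0,0} = 1
G(20) = mex{1,1} = 0
G(21) = mex{0,0} = 1
G(22) = mex{1,1} = 0
G_B(22) = 0.
Combined Grundy value = 0 ⊕ 0 = 0.
A winning move leaves total XOR = 0, i.e. changes one component's Grundy value g to g ⊕ X where X is the current total.
Heap A: target g' = 0⊕0 = 0, but every legal move changes the Grundy value (mex property), so 0 moves.
Heap B: target g' = 0⊕0 = 0, but every legal move changes the Grundy value (mex property), so 0 moves.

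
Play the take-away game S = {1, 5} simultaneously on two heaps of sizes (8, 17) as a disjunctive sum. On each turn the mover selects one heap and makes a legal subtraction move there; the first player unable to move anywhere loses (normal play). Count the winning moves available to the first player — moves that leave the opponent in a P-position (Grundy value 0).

4

All heaps use S = {1, 5}:
n :  0  1  2  3  4  5  6  7  8  9 10 11 12 13 14 15 16 17
G :  0  1  0  1  0  1  0  1  0  1  0  1  0  1  0  1  0  1
Heap A: G(8) = 0.
Heap B: G(17) = 1.
Combined Grundy value = 0 ⊕ 1 = 1.
A winning move leaves total XOR = 0, i.e. changes one component's Grundy value g to g ⊕ X where X is the current total.
Heap A: need g' = 0⊕1 = 1. Options: 8−1→G=1, 8−5→G=1. Hits: 2.
Heap B: need g' = 1⊕1 = 0. Options: 17−1→G=0, 17−5→G=0. Hits: 2.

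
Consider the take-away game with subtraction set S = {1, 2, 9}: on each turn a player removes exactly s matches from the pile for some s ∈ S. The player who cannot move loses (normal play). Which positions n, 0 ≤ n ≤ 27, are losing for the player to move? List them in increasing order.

0, 3, 6, 10, 13, 16, 20, 23, 26

n :  0  1  2  3  4  5  6  7  8  9 10 11 12 13 14 15 16 17 18 19 20 21 22 23 24 25 26 27
G :  0  1  2  0  1  2  0  1  2  3  0  1  2  0  1  2  0  1  2  3  0  1  2  0  1  2  0  1
P-positions are exactly the n with G(n) = 0.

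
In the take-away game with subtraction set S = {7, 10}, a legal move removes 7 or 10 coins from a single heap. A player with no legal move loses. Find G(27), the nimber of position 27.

G(0) = 0
G(1) = mex{} = 0
G(2) = mex{} = 0
G(3) = mex{} = 0
G(4) = mex{} = 0
G(5) = mex{} = 0
G(6) = mex{} = 0
G(7) = mex{0} = 1
G(8) = mex{0} = 1
G(9) = mex{0} = 1
G(10) = mex{0,0} = 1
G(11) = mex{0,0} = 1
G(12) = mex{0,0} = 1
G(13) = mex{0,0} = 1
G(14) = mex{1,0} = 2
G(15) = mex{1,0} = 2
G(16) = mex{1,0} = 2
G(17) = mex{1,1} = 0
G(18) = mex{1,1} = 0
G(19) = mex{1,1} = 0
G(20) = mex{1,1} = 0
G(21) = mex{2,1} = 0
G(22) = mex{2,1} = 0
G(23) = mex{2,1} = 0
G(24) = mex{0,2} = 1
G(25) = mex{0,2} = 1
G(26) = mex{0,2} = 1
G(27) = mex{0,0} = 1

1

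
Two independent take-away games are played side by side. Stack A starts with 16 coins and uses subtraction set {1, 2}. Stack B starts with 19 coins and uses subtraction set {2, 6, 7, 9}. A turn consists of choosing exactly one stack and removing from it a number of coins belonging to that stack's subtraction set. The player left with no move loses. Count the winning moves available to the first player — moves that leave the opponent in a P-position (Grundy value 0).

2

Stack A, S = {1, 2}:
G(0) = 0
G(1) = mex{0} = 1
G(2) = mex{1,0} = 2
G(3) = mex{2,1} = 0
G(4) = mex{0,2} = 1
G(5) = mex{1,0} = 2
G(6) = mex{2,1} = 0
G(7) = mex{0,2} = 1
G(8) = mex{1,0} = 2
G(9) = mex{2,1} = 0
G(10) = mex{0,2} = 1
G(11) = mex{1,0} = 2
G(12) = mex{2,1} = 0
G(13) = mex{0,2} = 1
G(14) = mex{1,0} = 2
G(15) = mex{2,1} = 0
G(16) = mex{0,2} = 1
G_A(16) = 1.
Stack B, S = {2, 6, 7, 9}:
n :  0  1  2  3  4  5  6  7  8  9 10 11 12 13 14 15 16 17 18 19
G :  0  0  1  1  0  0  1  1  2  2  3  3  2  2  3  0  0  1  1  0
G_B(19) = 0.
Combined Grundy value = 1 ⊕ 0 = 1.
A winning move leaves total XOR = 0, i.e. changes one component's Grundy value g to g ⊕ X where X is the current total.
Stack A: need g' = 1⊕1 = 0. Options: 16−1→G=0, 16−2→G=2. Hits: 1.
Stack B: need g' = 0⊕1 = 1. Options: 19−2→G=1, 19−6→G=2, 19−7→G=2, 19−9→G=3. Hits: 1.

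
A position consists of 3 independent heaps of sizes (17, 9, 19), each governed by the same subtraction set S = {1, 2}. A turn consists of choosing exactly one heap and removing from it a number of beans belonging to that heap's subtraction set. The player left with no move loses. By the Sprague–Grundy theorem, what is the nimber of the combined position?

All heaps use S = {1, 2}:
G(0) = 0
G(1) = mex{0} = 1
G(2) = mex{1,0} = 2
G(3) = mex{2,1} = 0
G(4) = mex{0,2} = 1
G(5) = mex{1,0} = 2
G(6) = mex{2,1} = 0
G(7) = mex{0,2} = 1
G(8) = mex{1,0} = 2
G(9) = mex{2,1} = 0
G(10) = mex{0,2} = 1
G(11) = mex{1,0} = 2
G(12) = mex{2,1} = 0
G(13) = mex{0,2} = 1
G(14) = mex{1,0} = 2
G(15) = mex{2,1} = 0
G(16) = mex{0,2} = 1
G(17) = mex{1,0} = 2
G(18) = mex{2,1} = 0
G(19) = mex{0,2} = 1
Heap A: G(17) = 2.
Heap B: G(9) = 0.
Heap C: G(19) = 1.
Combined Grundy value = 2 ⊕ 0 ⊕ 1 = 3.

3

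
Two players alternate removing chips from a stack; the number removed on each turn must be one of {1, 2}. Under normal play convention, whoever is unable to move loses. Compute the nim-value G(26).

2

G(0) = 0
G(1) = mex{0} = 1
G(2) = mex{1,0} = 2
G(3) = mex{2,1} = 0
G(4) = mex{0,2} = 1
G(5) = mex{1,0} = 2
G(6) = mex{2,1} = 0
G(7) = mex{0,2} = 1
G(8) = mex{1,0} = 2
G(9) = mex{2,1} = 0
G(10) = mex{0,2} = 1
G(11) = mex{1,0} = 2
G(12) = mex{2,1} = 0
G(13) = mex{0,2} = 1
G(14) = mex{1,0} = 2
G(15) = mex{2,1} = 0
G(16) = mex{0,2} = 1
G(17) = mex{1,0} = 2
G(18) = mex{2,1} = 0
G(19) = mex{0,2} = 1
G(20) = mex{1,0} = 2
G(21) = mex{2,1} = 0
G(22) = mex{0,2} = 1
G(23) = mex{1,0} = 2
G(24) = mex{2,1} = 0
G(25) = mex{0,2} = 1
G(26) = mex{1,0} = 2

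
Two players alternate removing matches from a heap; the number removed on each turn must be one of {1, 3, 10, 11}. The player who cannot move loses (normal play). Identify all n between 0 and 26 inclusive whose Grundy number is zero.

0, 2, 4, 6, 8, 20, 22, 24, 26

G(0) = 0
G(1) = mex{0} = 1
G(2) = mex{1} = 0
G(3) = mex{0,0} = 1
G(4) = mex{1,1} = 0
G(5) = mex{0,0} = 1
G(6) = mex{1,1} = 0
G(7) = mex{0,0} = 1
G(8) = mex{1,1} = 0
G(9) = mex{0,0} = 1
G(10) = mex{1,1,0} = 2
G(11) = mex{2,0,1,0} = 3
G(12) = mex{3,1,0,1} = 2
G(13) = mex{2,2,1,0} = 3
G(14) = mex{3,3,0,1} = 2
G(15) = mex{2,2,1,0} = 3
G(16) = mex{3,3,0,1} = 2
G(17) = mex{2,2,1,0} = 3
G(18) = mex{3,3,0,1} = 2
G(19) = mex{2,2,1,0} = 3
G(20) = mex{3,3,2,1} = 0
G(21) = mex{0,2,3,2} = 1
G(22) = mex{1,3,2,3} = 0
G(23) = mex{0,0,3,2} = 1
G(24) = mex{1,1,2,3} = 0
G(25) = mex{0,0,3,2} = 1
G(26) = mex{1,1,2,3} = 0
P-positions are exactly the n with G(n) = 0.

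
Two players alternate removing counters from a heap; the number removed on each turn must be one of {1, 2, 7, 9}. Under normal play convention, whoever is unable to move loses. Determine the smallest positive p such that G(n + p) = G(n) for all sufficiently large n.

G(0) = 0
G(1) = mex{0} = 1
G(2) = mex{1,0} = 2
G(3) = mex{2,1} = 0
G(4) = mex{0,2} = 1
G(5) = mex{1,0} = 2
G(6) = mex{2,1} = 0
G(7) = mex{0,2,0} = 1
G(8) = mex{1,0,1} = 2
G(9) = mex{2,1,2,0} = 3
G(10) = mex{3,2,0,1} = 4
G(11) = mex{4,3,1,2} = 0
G(12) = mex{0,4,2,0} = 1
G(13) = mex{1,0,0,1} = 2
G(14) = mex{2,1,1,2} = 0
G(15) = mex{0,2,2,0} = 1
G(16) = mex{1,0,3,1} = 2
G(17) = mex{2,1,4,2} = 0
G(18) = mex{0,2,0,3} = 1
G(19) = mex{1,0,1,4} = 2
G(20) = mex{2,1,2,0} = 3
G(21) = mex{3,2,0,1} = 4
G(22) = mex{4,3,1,2} = 0
G(23) = mex{0,4,2,0} = 1
G(n+11) = G(n) holds for n = 0,…,8 (a full window of length max(S) = 9), so the sequence is purely periodic with period 11.

11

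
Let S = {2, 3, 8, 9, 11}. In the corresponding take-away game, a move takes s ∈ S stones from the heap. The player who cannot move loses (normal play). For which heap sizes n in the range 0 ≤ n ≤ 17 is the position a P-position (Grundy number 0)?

0, 1, 5, 6

n :  0  1  2  3  4  5  6  7  8  9 10 11 12 13 14 15 16 17
G :  0  0  1  1  2  0  0  1  1  2  2  3  3  4  2  5  3  3
P-positions are exactly the n with G(n) = 0.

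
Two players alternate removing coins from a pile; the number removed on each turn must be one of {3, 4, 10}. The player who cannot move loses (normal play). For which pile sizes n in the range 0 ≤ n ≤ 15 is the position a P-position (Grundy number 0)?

0, 1, 2, 7, 8, 9, 14, 15

n :  0  1  2  3  4  5  6  7  8  9 10 11 12 13 14 15
G :  0  0  0  1  1  1  2  0  0  0  1  1  1  2  0  0
P-positions are exactly the n with G(n) = 0.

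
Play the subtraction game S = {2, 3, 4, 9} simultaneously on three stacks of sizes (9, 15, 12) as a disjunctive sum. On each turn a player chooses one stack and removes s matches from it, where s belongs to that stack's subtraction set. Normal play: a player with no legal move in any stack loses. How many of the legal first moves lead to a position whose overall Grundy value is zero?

All stacks use S = {2, 3, 4, 9}:
n :  0  1  2  3  4  5  6  7  8  9 10 11 12 13 14 15
G :  0  0  1  1  2  2  0  0  1  1  2  2  0  0  1  1
Stack A: G(9) = 1.
Stack B: G(15) = 1.
Stack C: G(12) = 0.
Combined Grundy value = 1 ⊕ 1 ⊕ 0 = 0.
A winning move leaves total XOR = 0, i.e. changes one component's Grundy value g to g ⊕ X where X is the current total.
Stack A: target g' = 1⊕0 = 1, but every legal move changes the Grundy value (mex property), so 0 moves.
Stack B: target g' = 1⊕0 = 1, but every legal move changes the Grundy value (mex property), so 0 moves.
Stack C: target g' = 0⊕0 = 0, but every legal move changes the Grundy value (mex property), so 0 moves.

0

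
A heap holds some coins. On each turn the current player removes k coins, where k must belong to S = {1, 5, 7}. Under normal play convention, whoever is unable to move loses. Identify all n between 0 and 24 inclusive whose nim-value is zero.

G(0) = 0
G(1) = mex{0} = 1
G(2) = mex{1} = 0
G(3) = mex{0} = 1
G(4) = mex{1} = 0
G(5) = mex{0,0} = 1
G(6) = mex{1,1} = 0
G(7) = mex{0,0,0} = 1
G(8) = mex{1,1,1} = 0
G(9) = mex{0,0,0} = 1
G(10) = mex{1,1,1} = 0
G(11) = mex{0,0,0} = 1
G(12) = mex{1,1,1} = 0
G(13) = mex{0,0,0} = 1
G(14) = mex{1,1,1} = 0
G(15) = mex{0,0,0} = 1
G(16) = mex{1,1,1} = 0
G(17) = mex{0,0,0} = 1
G(18) = mex{1,1,1} = 0
G(19) = mex{0,0,0} = 1
G(20) = mex{1,1,1} = 0
G(21) = mex{0,0,0} = 1
G(22) = mex{1,1,1} = 0
G(23) = mex{0,0,0} = 1
G(24) = mex{1,1,1} = 0
P-positions are exactly the n with G(n) = 0.

0, 2, 4, 6, 8, 10, 12, 14, 16, 18, 20, 22, 24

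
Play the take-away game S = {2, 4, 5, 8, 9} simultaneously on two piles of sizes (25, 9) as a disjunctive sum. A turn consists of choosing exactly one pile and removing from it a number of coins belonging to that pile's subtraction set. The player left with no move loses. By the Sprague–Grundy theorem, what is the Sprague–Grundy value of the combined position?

2

All piles use S = {2, 4, 5, 8, 9}:
G(0) = 0
G(1) = mex{} = 0
G(2) = mex{0} = 1
G(3) = mex{0} = 1
G(4) = mex{1,0} = 2
G(5) = mex{1,0,0} = 2
G(6) = mex{2,1,0} = 3
G(7) = mex{2,1,1} = 0
G(8) = mex{3,2,1,0} = 4
G(9) = mex{0,2,2,0,0} = 1
G(10) = mex{4,3,2,1,0} = 5
G(11) = mex{1,0,3,1,1} = 2
G(12) = mex{5,4,0,2,1} = 3
G(13) = mex{2,1,4,2,2} = 0
G(14) = mex{3,5,1,3,2} = 0
G(15) = mex{0,2,5,0,3} = 1
G(16) = mex{0,3,2,4,0} = 1
G(17) = mex{1,0,3,1,4} = 2
G(18) = mex{1,0,0,5,1} = 2
G(19) = mex{2,1,0,2,5} = 3
G(20) = mex{2,1,1,3,2} = 0
G(21) = mex{3,2,1,0,3} = 4
G(22) = mex{0,2,2,0,0} = 1
G(23) = mex{4,3,2,1,0} = 5
G(24) = mex{1,0,3,1,1} = 2
G(25) = mex{5,4,0,2,1} = 3
Pile A: G(25) = 3.
Pile B: G(9) = 1.
Combined Grundy value = 3 ⊕ 1 = 2.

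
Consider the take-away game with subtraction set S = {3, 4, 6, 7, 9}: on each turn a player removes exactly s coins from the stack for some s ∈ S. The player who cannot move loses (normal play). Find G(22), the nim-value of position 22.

3

G(0) = 0
G(1) = mex{} = 0
G(2) = mex{} = 0
G(3) = mex{0} = 1
G(4) = mex{0,0} = 1
G(5) = mex{0,0} = 1
G(6) = mex{1,0,0} = 2
G(7) = mex{1,1,0,0} = 2
G(8) = mex{1,1,0,0} = 2
G(9) = mex{2,1,1,0,0} = 3
G(10) = mex{2,2,1,1,0} = 3
G(11) = mex{2,2,1,1,0} = 3
G(12) = mex{3,2,2,1,1} = 0
G(13) = mex{3,3,2,2,1} = 0
G(14) = mex{3,3,2,2,1} = 0
G(15) = mex{0,3,3,2,2} = 1
G(16) = mex{0,0,3,3,2} = 1
G(17) = mex{0,0,3,3,2} = 1
G(18) = mex{1,0,0,3,3} = 2
G(19) = mex{1,1,0,0,3} = 2
G(20) = mex{1,1,0,0,3} = 2
G(21) = mex{2,1,1,0,0} = 3
G(22) = mex{2,2,1,1,0} = 3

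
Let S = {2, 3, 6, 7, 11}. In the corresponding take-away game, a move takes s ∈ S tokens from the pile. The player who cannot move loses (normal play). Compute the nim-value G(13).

2

n :  0  1  2  3  4  5  6  7  8  9 10 11 12 13
G :  0  0  1  1  2  0  3  1  2  0  0  1  1  2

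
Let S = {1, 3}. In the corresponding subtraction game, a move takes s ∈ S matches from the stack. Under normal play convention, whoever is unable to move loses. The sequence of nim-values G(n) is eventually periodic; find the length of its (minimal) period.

G(0) = 0
G(1) = mex{0} = 1
G(2) = mex{1} = 0
G(3) = mex{0,0} = 1
G(4) = mex{1,1} = 0
G(5) = mex{0,0} = 1
G(6) = mex{1,1} = 0
G(7) = mex{0,0} = 1
G(8) = mex{1,1} = 0
G(9) = mex{0,0} = 1
G(10) = mex{1,1} = 0
G(11) = mex{0,0} = 1
G(12) = mex{1,1} = 0
G(13) = mex{0,0} = 1
G(14) = mex{1,1} = 0
G(n+2) = G(n) holds for n = 0,…,2 (a full window of length max(S) = 3), so the sequence is purely periodic with period 2.

2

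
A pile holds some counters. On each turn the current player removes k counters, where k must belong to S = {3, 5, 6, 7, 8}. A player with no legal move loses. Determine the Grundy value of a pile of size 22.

0

n :  0  1  2  3  4  5  6  7  8  9 10 11 12 13 14 15 16 17 18 19 20 21 22
G :  0  0  0  1  1  1  2  2  2  3  3  0  0  0  1  1  1  2  2  2  3  3  0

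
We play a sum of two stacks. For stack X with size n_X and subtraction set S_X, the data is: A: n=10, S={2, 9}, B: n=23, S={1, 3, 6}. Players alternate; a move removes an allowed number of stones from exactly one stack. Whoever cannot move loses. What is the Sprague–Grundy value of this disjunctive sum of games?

0

Stack A, S = {2, 9}:
n :  0  1  2  3  4  5  6  7  8  9 10
G :  0  0  1  1  0  0  1  1  0  2  1
G_A(10) = 1.
Stack B, S = {1, 3, 6}:
n :  0  1  2  3  4  5  6  7  8  9 10 11 12 13 14 15 16 17 18 19 20 21 22 23
G :  0  1  0  1  0  1  2  3  2  0  1  0  1  0  1  2  3  2  0  1  0  1  0  1
G_B(23) = 1.
Combined Grundy value = 1 ⊕ 1 = 0.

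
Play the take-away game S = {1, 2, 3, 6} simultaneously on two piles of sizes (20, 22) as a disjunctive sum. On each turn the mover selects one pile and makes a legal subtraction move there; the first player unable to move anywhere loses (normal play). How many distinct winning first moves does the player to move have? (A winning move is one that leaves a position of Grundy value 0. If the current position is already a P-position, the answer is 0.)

All piles use S = {1, 2, 3, 6}:
n :  0  1  2  3  4  5  6  7  8  9 10 11 12 13 14 15 16 17 18 19 20 21 22
G :  0  1  2  3  0  1  2  3  0  1  2  3  0  1  2  3  0  1  2  3  0  1  2
Pile A: G(20) = 0.
Pile B: G(22) = 2.
Combined Grundy value = 0 ⊕ 2 = 2.
A winning move leaves total XOR = 0, i.e. changes one component's Grundy value g to g ⊕ X where X is the current total.
Pile A: need g' = 0⊕2 = 2. Options: 20−1→G=3, 20−2→G=2, 20−3→G=1, 20−6→G=2. Hits: 2.
Pile B: need g' = 2⊕2 = 0. Options: 22−1→G=1, 22−2→G=0, 22−3→G=3, 22−6→G=0. Hits: 2.

4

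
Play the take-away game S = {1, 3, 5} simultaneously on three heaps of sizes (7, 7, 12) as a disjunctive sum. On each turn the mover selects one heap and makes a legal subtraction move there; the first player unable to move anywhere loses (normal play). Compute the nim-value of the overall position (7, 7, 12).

All heaps use S = {1, 3, 5}:
n :  0  1  2  3  4  5  6  7  8  9 10 11 12
G :  0  1  0  1  0  1  0  1  0  1  0  1  0
Heap A: G(7) = 1.
Heap B: G(7) = 1.
Heap C: G(12) = 0.
Combined Grundy value = 1 ⊕ 1 ⊕ 0 = 0.

0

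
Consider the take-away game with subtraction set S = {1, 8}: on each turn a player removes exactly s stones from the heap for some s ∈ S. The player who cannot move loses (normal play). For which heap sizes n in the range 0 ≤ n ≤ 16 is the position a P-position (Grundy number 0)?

0, 2, 4, 6, 9, 11, 13, 15

G(0) = 0
G(1) = mex{0} = 1
G(2) = mex{1} = 0
G(3) = mex{0} = 1
G(4) = mex{1} = 0
G(5) = mex{0} = 1
G(6) = mex{1} = 0
G(7) = mex{0} = 1
G(8) = mex{1,0} = 2
G(9) = mex{2,1} = 0
G(10) = mex{0,0} = 1
G(11) = mex{1,1} = 0
G(12) = mex{0,0} = 1
G(13) = mex{1,1} = 0
G(14) = mex{0,0} = 1
G(15) = mex{1,1} = 0
G(16) = mex{0,2} = 1
P-positions are exactly the n with G(n) = 0.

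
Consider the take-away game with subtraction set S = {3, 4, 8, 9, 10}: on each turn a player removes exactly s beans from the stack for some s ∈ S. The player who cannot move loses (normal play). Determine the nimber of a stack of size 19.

n :  0  1  2  3  4  5  6  7  8  9 10 11 12 13 14 15 16 17 18 19
G :  0  0  0  1  1  1  2  0  2  3  1  3  4  0  0  5  1  1  4  0

0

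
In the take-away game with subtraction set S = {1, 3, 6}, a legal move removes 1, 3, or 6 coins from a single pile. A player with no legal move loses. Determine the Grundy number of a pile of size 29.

n :  0  1  2  3  4  5  6  7  8  9 10 11 12 13 14 15 16 17 18 19 20 21 22 23 24 25 26 27 28 29
G :  0  1  0  1  0  1  2  3  2  0  1  0  1  0  1  2  3  2  0  1  0  1  0  1  2  3  2  0  1  0

0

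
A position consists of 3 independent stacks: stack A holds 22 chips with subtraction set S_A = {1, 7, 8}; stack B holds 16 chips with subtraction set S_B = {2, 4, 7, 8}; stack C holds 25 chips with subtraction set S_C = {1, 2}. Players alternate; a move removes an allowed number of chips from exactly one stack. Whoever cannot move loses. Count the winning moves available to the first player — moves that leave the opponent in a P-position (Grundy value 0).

1

Stack A, S = {1, 7, 8}:
n :  0  1  2  3  4  5  6  7  8  9 10 11 12 13 14 15 16 17 18 19 20 21 22
G :  0  1  0  1  0  1  0  1  2  3  2  3  2  3  2  0  1  0  1  0  1  0  1
G_A(22) = 1.
Stack B, S = {2, 4, 7, 8}:
n :  0  1  2  3  4  5  6  7  8  9 10 11 12 13 14 15 16
G :  0  0  1  1  2  2  0  3  1  4  2  0  0  1  1  2  2
G_B(16) = 2.
Stack C, S = {1, 2}:
n :  0  1  2  3  4  5  6  7  8  9 10 11 12 13 14 15 16 17 18 19 20 21 22 23 24 25
G :  0  1  2  0  1  2  0  1  2  0  1  2  0  1  2  0  1  2  0  1  2  0  1  2  0  1
G_C(25) = 1.
Combined Grundy value = 1 ⊕ 2 ⊕ 1 = 2.
A winning move leaves total XOR = 0, i.e. changes one component's Grundy value g to g ⊕ X where X is the current total.
Stack A: need g' = 1⊕2 = 3. Options: 22−1→G=0, 22−7→G=0, 22−8→G=2. Hits: 0.
Stack B: need g' = 2⊕2 = 0. Options: 16−2→G=1, 16−4→G=0, 16−7→G=4, 16−8→G=1. Hits: 1.
Stack C: need g' = 1⊕2 = 3. Options: 25−1→G=0, 25−2→G=2. Hits: 0.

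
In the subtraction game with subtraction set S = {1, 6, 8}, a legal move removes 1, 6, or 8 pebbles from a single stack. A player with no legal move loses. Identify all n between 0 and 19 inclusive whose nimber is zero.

0, 2, 4, 7, 9, 11, 14, 16, 18

G(0) = 0
G(1) = mex{0} = 1
G(2) = mex{1} = 0
G(3) = mex{0} = 1
G(4) = mex{1} = 0
G(5) = mex{0} = 1
G(6) = mex{1,0} = 2
G(7) = mex{2,1} = 0
G(8) = mex{0,0,0} = 1
G(9) = mex{1,1,1} = 0
G(10) = mex{0,0,0} = 1
G(11) = mex{1,1,1} = 0
G(12) = mex{0,2,0} = 1
G(13) = mex{1,0,1} = 2
G(14) = mex{2,1,2} = 0
G(15) = mex{0,0,0} = 1
G(16) = mex{1,1,1} = 0
G(17) = mex{0,0,0} = 1
G(18) = mex{1,1,1} = 0
G(19) = mex{0,2,0} = 1
P-positions are exactly the n with G(n) = 0.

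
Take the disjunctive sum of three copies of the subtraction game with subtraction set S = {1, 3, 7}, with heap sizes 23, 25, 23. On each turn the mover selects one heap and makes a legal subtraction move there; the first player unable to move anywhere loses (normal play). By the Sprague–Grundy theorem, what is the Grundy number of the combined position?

All heaps use S = {1, 3, 7}:
G(0) = 0
G(1) = mex{0} = 1
G(2) = mex{1} = 0
G(3) = mex{0,0} = 1
G(4) = mex{1,1} = 0
G(5) = mex{0,0} = 1
G(6) = mex{1,1} = 0
G(7) = mex{0,0,0} = 1
G(8) = mex{1,1,1} = 0
G(9) = mex{0,0,0} = 1
G(10) = mex{1,1,1} = 0
G(11) = mex{0,0,0} = 1
G(12) = mex{1,1,1} = 0
G(13) = mex{0,0,0} = 1
G(14) = mex{1,1,1} = 0
G(15) = mex{0,0,0} = 1
G(16) = mex{1,1,1} = 0
G(17) = mex{0,0,0} = 1
G(18) = mex{1,1,1} = 0
G(19) = mex{0,0,0} = 1
G(20) = mex{1,1,1} = 0
G(21) = mex{0,0,0} = 1
G(22) = mex{1,1,1} = 0
G(23) = mex{0,0,0} = 1
G(24) = mex{1,1,1} = 0
G(25) = mex{0,0,0} = 1
Heap A: G(23) = 1.
Heap B: G(25) = 1.
Heap C: G(23) = 1.
Combined Grundy value = 1 ⊕ 1 ⊕ 1 = 1.

1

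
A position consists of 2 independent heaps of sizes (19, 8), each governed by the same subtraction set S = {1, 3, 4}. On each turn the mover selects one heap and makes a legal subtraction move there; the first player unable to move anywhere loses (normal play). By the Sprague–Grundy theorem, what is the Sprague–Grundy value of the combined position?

All heaps use S = {1, 3, 4}:
n :  0  1  2  3  4  5  6  7  8  9 10 11 12 13 14 15 16 17 18 19
G :  0  1  0  1  2  3  2  0  1  0  1  2  3  2  0  1  0  1  2  3
Heap A: G(19) = 3.
Heap B: G(8) = 1.
Combined Grundy value = 3 ⊕ 1 = 2.

2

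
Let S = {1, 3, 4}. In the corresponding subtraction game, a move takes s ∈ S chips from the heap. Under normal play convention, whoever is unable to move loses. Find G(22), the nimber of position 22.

1

n :  0  1  2  3  4  5  6  7  8  9 10 11 12 13 14 15 16 17 18 19 20 21 22
G :  0  1  0  1  2  3  2  0  1  0  1  2  3  2  0  1  0  1  2  3  2  0  1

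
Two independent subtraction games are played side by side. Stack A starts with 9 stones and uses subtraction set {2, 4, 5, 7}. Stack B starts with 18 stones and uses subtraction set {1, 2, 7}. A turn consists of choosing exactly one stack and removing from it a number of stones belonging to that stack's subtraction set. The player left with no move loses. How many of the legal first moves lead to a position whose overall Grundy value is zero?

0

Stack A, S = {2, 4, 5, 7}:
G(0) = 0
G(1) = mex{} = 0
G(2) = mex{0} = 1
G(3) = mex{0} = 1
G(4) = mex{1,0} = 2
G(5) = mex{1,0,0} = 2
G(6) = mex{2,1,0} = 3
G(7) = mex{2,1,1,0} = 3
G(8) = mex{3,2,1,0} = 4
G(9) = mex{3,2,2,1} = 0
G_A(9) = 0.
Stack B, S = {1, 2, 7}:
n :  0  1  2  3  4  5  6  7  8  9 10 11 12 13 14 15 16 17 18
G :  0  1  2  0  1  2  0  1  2  0  1  2  0  1  2  0  1  2  0
G_B(18) = 0.
Combined Grundy value = 0 ⊕ 0 = 0.
A winning move leaves total XOR = 0, i.e. changes one component's Grundy value g to g ⊕ X where X is the current total.
Stack A: target g' = 0⊕0 = 0, but every legal move changes the Grundy value (mex property), so 0 moves.
Stack B: target g' = 0⊕0 = 0, but every legal move changes the Grundy value (mex property), so 0 moves.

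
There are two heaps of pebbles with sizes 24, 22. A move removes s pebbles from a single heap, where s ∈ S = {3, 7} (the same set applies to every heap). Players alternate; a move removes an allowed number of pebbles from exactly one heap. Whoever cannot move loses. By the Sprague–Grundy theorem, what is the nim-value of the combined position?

1

All heaps use S = {3, 7}:
n :  0  1  2  3  4  5  6  7  8  9 10 11 12 13 14 15 16 17 18 19 20 21 22 23 24
G :  0  0  0  1  1  1  0  2  2  1  0  0  0  1  1  1  0  2  2  1  0  0  0  1  1
Heap A: G(24) = 1.
Heap B: G(22) = 0.
Combined Grundy value = 1 ⊕ 0 = 1.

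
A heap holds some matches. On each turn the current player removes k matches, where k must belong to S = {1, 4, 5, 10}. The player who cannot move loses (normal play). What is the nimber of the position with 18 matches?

1

n :  0  1  2  3  4  5  6  7  8  9 10 11 12 13 14 15 16 17 18
G :  0  1  0  1  2  3  2  3  0  1  4  0  1  2  0  1  3  0  1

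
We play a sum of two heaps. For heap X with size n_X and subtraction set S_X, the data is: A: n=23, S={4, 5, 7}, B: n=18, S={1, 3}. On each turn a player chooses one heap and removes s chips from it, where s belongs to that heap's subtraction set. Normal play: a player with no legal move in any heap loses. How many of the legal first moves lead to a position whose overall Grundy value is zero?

Heap A, S = {4, 5, 7}:
G(0) = 0
G(1) = mex{} = 0
G(2) = mex{} = 0
G(3) = mex{} = 0
G(4) = mex{0} = 1
G(5) = mex{0,0} = 1
G(6) = mex{0,0} = 1
G(7) = mex{0,0,0} = 1
G(8) = mex{1,0,0} = 2
G(9) = mex{1,1,0} = 2
G(10) = mex{1,1,0} = 2
G(11) = mex{1,1,1} = 0
G(12) = mex{2,1,1} = 0
G(13) = mex{2,2,1} = 0
G(14) = mex{2,2,1} = 0
G(15) = mex{0,2,2} = 1
G(16) = mex{0,0,2} = 1
G(17) = mex{0,0,2} = 1
G(18) = mex{0,0,0} = 1
G(19) = mex{1,0,0} = 2
G(20) = mex{1,1,0} = 2
G(21) = mex{1,1,0} = 2
G(22) = mex{1,1,1} = 0
G(23) = mex{2,1,1} = 0
G_A(23) = 0.
Heap B, S = {1, 3}:
G(0) = 0
G(1) = mex{0} = 1
G(2) = mex{1} = 0
G(3) = mex{0,0} = 1
G(4) = mex{1,1} = 0
G(5) = mex{0,0} = 1
G(6) = mex{1,1} = 0
G(7) = mex{0,0} = 1
G(8) = mex{1,1} = 0
G(9) = mex{0,0} = 1
G(10) = mex{1,1} = 0
G(11) = mex{0,0} = 1
G(12) = mex{1,1} = 0
G(13) = mex{0,0} = 1
G(14) = mex{1,1} = 0
G(15) = mex{0,0} = 1
G(16) = mex{1,1} = 0
G(17) = mex{0,0} = 1
G(18) = mex{1,1} = 0
G_B(18) = 0.
Combined Grundy value = 0 ⊕ 0 = 0.
A winning move leaves total XOR = 0, i.e. changes one component's Grundy value g to g ⊕ X where X is the current total.
Heap A: target g' = 0⊕0 = 0, but every legal move changes the Grundy value (mex property), so 0 moves.
Heap B: target g' = 0⊕0 = 0, but every legal move changes the Grundy value (mex property), so 0 moves.

0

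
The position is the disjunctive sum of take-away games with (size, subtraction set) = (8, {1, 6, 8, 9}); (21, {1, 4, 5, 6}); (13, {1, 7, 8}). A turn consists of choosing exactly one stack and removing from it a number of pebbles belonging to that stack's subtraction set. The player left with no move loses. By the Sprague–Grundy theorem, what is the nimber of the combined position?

Stack A, S = {1, 6, 8, 9}:
n : 0 1 2 3 4 5 6 7 8
G : 0 1 0 1 0 1 2 0 1
G_A(8) = 1.
Stack B, S = {1, 4, 5, 6}:
n :  0  1  2  3  4  5  6  7  8  9 10 11 12 13 14 15 16 17 18 19 20 21
G :  0  1  0  1  2  3  2  3  4  0  1  0  1  2  3  2  3  4  0  1  0  1
G_B(21) = 1.
Stack C, S = {1, 7, 8}:
G(0) = 0
G(1) = mex{0} = 1
G(2) = mex{1} = 0
G(3) = mex{0} = 1
G(4) = mex{1} = 0
G(5) = mex{0} = 1
G(6) = mex{1} = 0
G(7) = mex{0,0} = 1
G(8) = mex{1,1,0} = 2
G(9) = mex{2,0,1} = 3
G(10) = mex{3,1,0} = 2
G(11) = mex{2,0,1} = 3
G(12) = mex{3,1,0} = 2
G(13) = mex{2,0,1} = 3
G_C(13) = 3.
Combined Grundy value = 1 ⊕ 1 ⊕ 3 = 3.

3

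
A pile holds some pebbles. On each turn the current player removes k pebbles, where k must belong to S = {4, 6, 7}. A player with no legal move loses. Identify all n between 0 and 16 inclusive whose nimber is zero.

G(0) = 0
G(1) = mex{} = 0
G(2) = mex{} = 0
G(3) = mex{} = 0
G(4) = mex{0} = 1
G(5) = mex{0} = 1
G(6) = mex{0,0} = 1
G(7) = mex{0,0,0} = 1
G(8) = mex{1,0,0} = 2
G(9) = mex{1,0,0} = 2
G(10) = mex{1,1,0} = 2
G(11) = mex{1,1,1} = 0
G(12) = mex{2,1,1} = 0
G(13) = mex{2,1,1} = 0
G(14) = mex{2,2,1} = 0
G(15) = mex{0,2,2} = 1
G(16) = mex{0,2,2} = 1
P-positions are exactly the n with G(n) = 0.

0, 1, 2, 3, 11, 12, 13, 14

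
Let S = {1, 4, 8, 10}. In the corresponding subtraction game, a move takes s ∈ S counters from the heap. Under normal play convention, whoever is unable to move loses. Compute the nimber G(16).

0

G(0) = 0
G(1) = mex{0} = 1
G(2) = mex{1} = 0
G(3) = mex{0} = 1
G(4) = mex{1,0} = 2
G(5) = mex{2,1} = 0
G(6) = mex{0,0} = 1
G(7) = mex{1,1} = 0
G(8) = mex{0,2,0} = 1
G(9) = mex{1,0,1} = 2
G(10) = mex{2,1,0,0} = 3
G(11) = mex{3,0,1,1} = 2
G(12) = mex{2,1,2,0} = 3
G(13) = mex{3,2,0,1} = 4
G(14) = mex{4,3,1,2} = 0
G(15) = mex{0,2,0,0} = 1
G(16) = mex{1,3,1,1} = 0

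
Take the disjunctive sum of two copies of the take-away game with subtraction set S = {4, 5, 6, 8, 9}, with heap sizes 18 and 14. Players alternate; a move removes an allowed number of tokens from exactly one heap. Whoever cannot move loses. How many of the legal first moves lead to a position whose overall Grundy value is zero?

4

All heaps use S = {4, 5, 6, 8, 9}:
n :  0  1  2  3  4  5  6  7  8  9 10 11 12 13 14 15 16 17 18
G :  0  0  0  0  1  1  1  1  2  2  2  2  3  0  0  0  0  1  1
Heap A: G(18) = 1.
Heap B: G(14) = 0.
Combined Grundy value = 1 ⊕ 0 = 1.
A winning move leaves total XOR = 0, i.e. changes one component's Grundy value g to g ⊕ X where X is the current total.
Heap A: need g' = 1⊕1 = 0. Options: 18−4→G=0, 18−5→G=0, 18−6→G=3, 18−8→G=2, 18−9→G=2. Hits: 2.
Heap B: need g' = 0⊕1 = 1. Options: 14−4→G=2, 14−5→G=2, 14−6→G=2, 14−8→G=1, 14−9→G=1. Hits: 2.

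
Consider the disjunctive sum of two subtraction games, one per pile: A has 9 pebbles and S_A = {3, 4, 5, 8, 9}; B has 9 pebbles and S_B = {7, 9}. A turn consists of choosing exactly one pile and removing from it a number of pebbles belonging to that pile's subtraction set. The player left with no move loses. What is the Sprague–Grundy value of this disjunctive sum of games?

2

Pile A, S = {3, 4, 5, 8, 9}:
n : 0 1 2 3 4 5 6 7 8 9
G : 0 0 0 1 1 1 2 2 2 3
G_A(9) = 3.
Pile B, S = {7, 9}:
n : 0 1 2 3 4 5 6 7 8 9
G : 0 0 0 0 0 0 0 1 1 1
G_B(9) = 1.
Combined Grundy value = 3 ⊕ 1 = 2.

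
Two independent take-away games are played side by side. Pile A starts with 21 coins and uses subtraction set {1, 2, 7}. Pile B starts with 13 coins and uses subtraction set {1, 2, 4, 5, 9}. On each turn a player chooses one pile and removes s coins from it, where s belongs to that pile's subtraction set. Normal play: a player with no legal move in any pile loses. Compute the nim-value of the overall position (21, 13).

0

Pile A, S = {1, 2, 7}:
n :  0  1  2  3  4  5  6  7  8  9 10 11 12 13 14 15 16 17 18 19 20 21
G :  0  1  2  0  1  2  0  1  2  0  1  2  0  1  2  0  1  2  0  1  2  0
G_A(21) = 0.
Pile B, S = {1, 2, 4, 5, 9}:
n :  0  1  2  3  4  5  6  7  8  9 10 11 12 13
G :  0  1  2  0  1  2  0  1  2  3  4  5  3  0
G_B(13) = 0.
Combined Grundy value = 0 ⊕ 0 = 0.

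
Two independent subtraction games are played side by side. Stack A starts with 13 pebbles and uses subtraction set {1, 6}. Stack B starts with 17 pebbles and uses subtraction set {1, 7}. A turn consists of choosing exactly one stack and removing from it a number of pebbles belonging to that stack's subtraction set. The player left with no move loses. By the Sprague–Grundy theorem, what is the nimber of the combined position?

3

Stack A, S = {1, 6}:
n :  0  1  2  3  4  5  6  7  8  9 10 11 12 13
G :  0  1  0  1  0  1  2  0  1  0  1  0  1  2
G_A(13) = 2.
Stack B, S = {1, 7}:
G(0) = 0
G(1) = mex{0} = 1
G(2) = mex{1} = 0
G(3) = mex{0} = 1
G(4) = mex{1} = 0
G(5) = mex{0} = 1
G(6) = mex{1} = 0
G(7) = mex{0,0} = 1
G(8) = mex{1,1} = 0
G(9) = mex{0,0} = 1
G(10) = mex{1,1} = 0
G(11) = mex{0,0} = 1
G(12) = mex{1,1} = 0
G(13) = mex{0,0} = 1
G(14) = mex{1,1} = 0
G(15) = mex{0,0} = 1
G(16) = mex{1,1} = 0
G(17) = mex{0,0} = 1
G_B(17) = 1.
Combined Grundy value = 2 ⊕ 1 = 3.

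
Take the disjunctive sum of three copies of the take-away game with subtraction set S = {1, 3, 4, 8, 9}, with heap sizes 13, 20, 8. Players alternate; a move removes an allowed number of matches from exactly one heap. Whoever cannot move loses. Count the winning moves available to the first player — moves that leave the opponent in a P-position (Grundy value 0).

All heaps use S = {1, 3, 4, 8, 9}:
G(0) = 0
G(1) = mex{0} = 1
G(2) = mex{1} = 0
G(3) = mex{0,0} = 1
G(4) = mex{1,1,0} = 2
G(5) = mex{2,0,1} = 3
G(6) = mex{3,1,0} = 2
G(7) = mex{2,2,1} = 0
G(8) = mex{0,3,2,0} = 1
G(9) = mex{1,2,3,1,0} = 4
G(10) = mex{4,0,2,0,1} = 3
G(11) = mex{3,1,0,1,0} = 2
G(12) = mex{2,4,1,2,1} = 0
G(13) = mex{0,3,4,3,2} = 1
G(14) = mex{1,2,3,2,3} = 0
G(15) = mex{0,0,2,0,2} = 1
G(16) = mex{1,1,0,1,0} = 2
G(17) = mex{2,0,1,4,1} = 3
G(18) = mex{3,1,0,3,4} = 2
G(19) = mex{2,2,1,2,3} = 0
G(20) = mex{0,3,2,0,2} = 1
Heap A: G(13) = 1.
Heap B: G(20) = 1.
Heap C: G(8) = 1.
Combined Grundy value = 1 ⊕ 1 ⊕ 1 = 1.
A winning move leaves total XOR = 0, i.e. changes one component's Grundy value g to g ⊕ X where X is the current total.
Heap A: need g' = 1⊕1 = 0. Options: 13−1→G=0, 13−3→G=3, 13−4→G=4, 13−8→G=3, 13−9→G=2. Hits: 1.
Heap B: need g' = 1⊕1 = 0. Options: 20−1→G=0, 20−3→G=3, 20−4→G=2, 20−8→G=0, 20−9→G=2. Hits: 2.
Heap C: need g' = 1⊕1 = 0. Options: 8−1→G=0, 8−3→G=3, 8−4→G=2, 8−8→G=0. Hits: 2.

5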